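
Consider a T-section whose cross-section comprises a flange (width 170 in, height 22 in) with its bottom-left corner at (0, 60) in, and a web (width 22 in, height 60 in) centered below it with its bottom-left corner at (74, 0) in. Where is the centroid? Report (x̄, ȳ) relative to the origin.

x̄ = 85.00 in, ȳ = 60.30 in

web: A = 22 × 60 = 1320.00, centroid at (85.00, 30.00).
flange: A = 170 × 22 = 3740.00, centroid at (85.00, 71.00).
ΣA = 5060.00 in²
ΣAx̄ = (1320.00)(85.00) + (3740.00)(85.00) = 430100.00 in³
ΣAȳ = (1320.00)(30.00) + (3740.00)(71.00) = 305140.00 in³
x̄ = 430100.00 / 5060.00 = 85.00 in
ȳ = 305140.00 / 5060.00 = 60.30 in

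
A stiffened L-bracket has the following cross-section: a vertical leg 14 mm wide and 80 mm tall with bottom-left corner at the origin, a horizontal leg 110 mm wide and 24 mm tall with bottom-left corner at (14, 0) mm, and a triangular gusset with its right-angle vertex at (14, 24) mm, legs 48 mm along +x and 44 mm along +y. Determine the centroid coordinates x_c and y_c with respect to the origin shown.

Part | A | x̄ᵢ | ȳᵢ | A·x̄ᵢ | A·ȳᵢ
vertical leg | 1120.00 | 7.00 | 40.00 | 7840.00 | 44800.00
horizontal leg | 2640.00 | 69.00 | 12.00 | 182160.00 | 31680.00
gusset | 1056.00 | 30.00 | 38.67 | 31680.00 | 40832.00
Σ | 4816.00 |  |  | 221680.00 | 117312.00
x_c = 221680.00 / 4816.00 = 46.03 mm
y_c = 117312.00 / 4816.00 = 24.36 mm

x_c = 46.03 mm, y_c = 24.36 mm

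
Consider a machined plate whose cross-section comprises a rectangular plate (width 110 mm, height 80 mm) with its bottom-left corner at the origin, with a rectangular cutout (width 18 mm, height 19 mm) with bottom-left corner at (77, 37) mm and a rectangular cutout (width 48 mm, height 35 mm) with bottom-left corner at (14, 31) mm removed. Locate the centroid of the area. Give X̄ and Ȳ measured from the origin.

X̄ = 57.65 mm, Ȳ = 37.57 mm

plate: A = 110 × 80 = 8800.00, centroid at (55.00, 40.00).
hole 1: A = −(18 × 19) = -342.00, centroid at (86.00, 46.50).
hole 2: A = −(48 × 35) = -1680.00, centroid at (38.00, 48.50).
ΣA = 6778.00 mm², ΣAX̄ = 390748.00 mm³, ΣAȲ = 254617.00 mm³.
X̄ = 390748.00/6778.00 = 57.65 mm; Ȳ = 254617.00/6778.00 = 37.57 mm.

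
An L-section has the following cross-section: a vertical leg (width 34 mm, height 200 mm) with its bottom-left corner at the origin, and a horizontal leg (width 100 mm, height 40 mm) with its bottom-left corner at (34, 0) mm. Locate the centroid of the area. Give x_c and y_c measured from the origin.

Part | A | x̄ᵢ | ȳᵢ | A·x̄ᵢ | A·ȳᵢ
vertical leg | 6800.00 | 17.00 | 100.00 | 115600.00 | 680000.00
horizontal leg | 4000.00 | 84.00 | 20.00 | 336000.00 | 80000.00
Σ | 10800.00 |  |  | 451600.00 | 760000.00
x_c = 451600.00 / 10800.00 = 41.81 mm
y_c = 760000.00 / 10800.00 = 70.37 mm

x_c = 41.81 mm, y_c = 70.37 mm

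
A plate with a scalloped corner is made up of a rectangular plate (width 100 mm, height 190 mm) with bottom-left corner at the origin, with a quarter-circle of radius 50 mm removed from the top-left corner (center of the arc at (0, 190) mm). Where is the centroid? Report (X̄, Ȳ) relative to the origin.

X̄ = 53.32 mm, Ȳ = 86.50 mm

Part | A | x̄ᵢ | ȳᵢ | A·x̄ᵢ | A·ȳᵢ
plate | 19000.00 | 50.00 | 95.00 | 950000.00 | 1805000.00
removed quarter-circle | -1963.50 | 21.22 | 168.78 | -41666.67 | -331397.46
Σ | 17036.50 |  |  | 908333.33 | 1473602.54
X̄ = 908333.33 / 17036.50 = 53.32 mm
Ȳ = 1473602.54 / 17036.50 = 86.50 mm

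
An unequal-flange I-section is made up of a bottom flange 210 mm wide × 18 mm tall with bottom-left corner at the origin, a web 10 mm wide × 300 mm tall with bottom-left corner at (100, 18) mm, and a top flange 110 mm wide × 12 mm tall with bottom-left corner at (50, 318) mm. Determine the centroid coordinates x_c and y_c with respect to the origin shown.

x_c = 105.00 mm, y_c = 119.22 mm

bottom flange: A = 210 × 18 = 3780.00, centroid at (105.00, 9.00).
web: A = 10 × 300 = 3000.00, centroid at (105.00, 168.00).
top flange: A = 110 × 12 = 1320.00, centroid at (105.00, 324.00).
ΣA = 8100.00 mm², ΣAx_c = 850500.00 mm³, ΣAy_c = 965700.00 mm³.
x_c = 850500.00/8100.00 = 105.00 mm; y_c = 965700.00/8100.00 = 119.22 mm.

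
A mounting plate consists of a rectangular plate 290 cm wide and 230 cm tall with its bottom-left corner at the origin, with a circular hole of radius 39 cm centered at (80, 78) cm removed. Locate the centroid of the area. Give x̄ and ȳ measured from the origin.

plate: A = 290 × 230 = 66700.00, centroid at (145.00, 115.00).
hole: A = −π·39² = -4778.36, centroid at (80.00, 78.00).
ΣA = 61921.64 cm²
ΣAx̄ = (66700.00)(145.00) + (-4778.36)(80.00) = 9289231.01 cm³
ΣAȳ = (66700.00)(115.00) + (-4778.36)(78.00) = 7297787.73 cm³
x̄ = 9289231.01 / 61921.64 = 150.02 cm
ȳ = 7297787.73 / 61921.64 = 117.86 cm

x̄ = 150.02 cm, ȳ = 117.86 cm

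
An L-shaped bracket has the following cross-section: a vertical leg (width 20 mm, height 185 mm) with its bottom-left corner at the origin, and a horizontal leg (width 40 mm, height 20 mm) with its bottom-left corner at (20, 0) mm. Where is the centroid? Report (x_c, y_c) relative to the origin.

Part | A | x̄ᵢ | ȳᵢ | A·x̄ᵢ | A·ȳᵢ
vertical leg | 3700.00 | 10.00 | 92.50 | 37000.00 | 342250.00
horizontal leg | 800.00 | 40.00 | 10.00 | 32000.00 | 8000.00
Σ | 4500.00 |  |  | 69000.00 | 350250.00
x_c = 69000.00 / 4500.00 = 15.33 mm
y_c = 350250.00 / 4500.00 = 77.83 mm

x_c = 15.33 mm, y_c = 77.83 mm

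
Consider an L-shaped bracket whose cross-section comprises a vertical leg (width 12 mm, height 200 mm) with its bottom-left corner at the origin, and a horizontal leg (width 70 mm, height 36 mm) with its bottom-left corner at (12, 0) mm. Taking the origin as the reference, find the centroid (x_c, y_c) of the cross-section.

x_c = 27.00 mm, y_c = 58.00 mm

vertical leg: A = 12 × 200 = 2400.00, centroid at (6.00, 100.00).
horizontal leg: A = 70 × 36 = 2520.00, centroid at (47.00, 18.00).
ΣA = 4920.00 mm², ΣAx_c = 132840.00 mm³, ΣAy_c = 285360.00 mm³.
x_c = 132840.00/4920.00 = 27.00 mm; y_c = 285360.00/4920.00 = 58.00 mm.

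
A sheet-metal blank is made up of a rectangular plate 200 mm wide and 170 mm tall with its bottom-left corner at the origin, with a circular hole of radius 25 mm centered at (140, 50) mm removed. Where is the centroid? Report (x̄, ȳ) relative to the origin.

x̄ = 97.55 mm, ȳ = 87.15 mm

plate: A = 200 × 170 = 34000.00, centroid at (100.00, 85.00).
hole: A = −π·25² = -1963.50, centroid at (140.00, 50.00).
ΣA = 32036.50 mm², ΣAx̄ = 3125110.64 mm³, ΣAȳ = 2791825.23 mm³.
x̄ = 3125110.64/32036.50 = 97.55 mm; ȳ = 2791825.23/32036.50 = 87.15 mm.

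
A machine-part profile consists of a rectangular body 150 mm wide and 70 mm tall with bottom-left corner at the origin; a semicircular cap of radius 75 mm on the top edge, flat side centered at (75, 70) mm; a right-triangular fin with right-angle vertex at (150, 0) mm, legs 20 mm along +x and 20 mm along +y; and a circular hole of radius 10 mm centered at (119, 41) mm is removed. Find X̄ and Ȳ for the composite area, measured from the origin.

Part | A | x̄ᵢ | ȳᵢ | A·x̄ᵢ | A·ȳᵢ
rectangular body | 10500.00 | 75.00 | 35.00 | 787500.00 | 367500.00
semicircular top | 8835.73 | 75.00 | 101.83 | 662679.70 | 899751.05
triangular fin | 200.00 | 156.67 | 6.67 | 31333.33 | 1333.33
hole | -314.16 | 119.00 | 41.00 | -37384.95 | -12880.53
Σ | 19221.57 |  |  | 1444128.08 | 1255703.86
X̄ = 1444128.08 / 19221.57 = 75.13 mm
Ȳ = 1255703.86 / 19221.57 = 65.33 mm

X̄ = 75.13 mm, Ȳ = 65.33 mm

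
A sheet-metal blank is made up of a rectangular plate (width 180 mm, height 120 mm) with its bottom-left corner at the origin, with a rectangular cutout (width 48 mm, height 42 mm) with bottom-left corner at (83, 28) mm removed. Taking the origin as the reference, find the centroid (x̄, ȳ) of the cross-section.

Part | A | x̄ᵢ | ȳᵢ | A·x̄ᵢ | A·ȳᵢ
plate | 21600.00 | 90.00 | 60.00 | 1944000.00 | 1296000.00
hole | -2016.00 | 107.00 | 49.00 | -215712.00 | -98784.00
Σ | 19584.00 |  |  | 1728288.00 | 1197216.00
x̄ = 1728288.00 / 19584.00 = 88.25 mm
ȳ = 1197216.00 / 19584.00 = 61.13 mm

x̄ = 88.25 mm, ȳ = 61.13 mm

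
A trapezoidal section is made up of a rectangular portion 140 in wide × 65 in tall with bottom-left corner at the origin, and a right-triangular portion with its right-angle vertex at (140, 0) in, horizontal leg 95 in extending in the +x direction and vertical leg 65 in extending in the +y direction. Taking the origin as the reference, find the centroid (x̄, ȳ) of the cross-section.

rectangular portion: A = 140 × 65 = 9100.00, centroid at (70.00, 32.50).
triangular portion: A = ½·95·65 = 3087.50, centroid at (171.67, 21.67).
ΣA = 12187.50 in², ΣAx̄ = 1167020.83 in³, ΣAȳ = 362645.83 in³.
x̄ = 1167020.83/12187.50 = 95.76 in; ȳ = 362645.83/12187.50 = 29.76 in.

x̄ = 95.76 in, ȳ = 29.76 in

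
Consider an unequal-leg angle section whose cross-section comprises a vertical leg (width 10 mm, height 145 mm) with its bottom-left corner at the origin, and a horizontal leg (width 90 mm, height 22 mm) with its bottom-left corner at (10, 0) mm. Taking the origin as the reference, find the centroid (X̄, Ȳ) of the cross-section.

vertical leg: A = 10 × 145 = 1450.00, centroid at (5.00, 72.50).
horizontal leg: A = 90 × 22 = 1980.00, centroid at (55.00, 11.00).
ΣA = 3430.00 mm², ΣAX̄ = 116150.00 mm³, ΣAȲ = 126905.00 mm³.
X̄ = 116150.00/3430.00 = 33.86 mm; Ȳ = 126905.00/3430.00 = 37.00 mm.

X̄ = 33.86 mm, Ȳ = 37.00 mm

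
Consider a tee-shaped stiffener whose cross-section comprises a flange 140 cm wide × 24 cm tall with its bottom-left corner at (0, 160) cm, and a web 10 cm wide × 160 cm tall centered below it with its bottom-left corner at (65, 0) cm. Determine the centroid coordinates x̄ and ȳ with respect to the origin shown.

x̄ = 70.00 cm, ȳ = 142.32 cm

web: A = 10 × 160 = 1600.00, centroid at (70.00, 80.00).
flange: A = 140 × 24 = 3360.00, centroid at (70.00, 172.00).
ΣA = 4960.00 cm²
ΣAx̄ = (1600.00)(70.00) + (3360.00)(70.00) = 347200.00 cm³
ΣAȳ = (1600.00)(80.00) + (3360.00)(172.00) = 705920.00 cm³
x̄ = 347200.00 / 4960.00 = 70.00 cm
ȳ = 705920.00 / 4960.00 = 142.32 cm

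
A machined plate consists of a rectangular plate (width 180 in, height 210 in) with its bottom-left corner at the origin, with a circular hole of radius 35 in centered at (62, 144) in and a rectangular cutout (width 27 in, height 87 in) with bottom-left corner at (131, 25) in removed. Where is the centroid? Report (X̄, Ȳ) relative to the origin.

Part | A | x̄ᵢ | ȳᵢ | A·x̄ᵢ | A·ȳᵢ
plate | 37800.00 | 90.00 | 105.00 | 3402000.00 | 3969000.00
hole 1 | -3848.45 | 62.00 | 144.00 | -238603.96 | -554176.94
hole 2 | -2349.00 | 144.50 | 68.50 | -339430.50 | -160906.50
Σ | 31602.55 |  |  | 2823965.54 | 3253916.56
X̄ = 2823965.54 / 31602.55 = 89.36 in
Ȳ = 3253916.56 / 31602.55 = 102.96 in

X̄ = 89.36 in, Ȳ = 102.96 in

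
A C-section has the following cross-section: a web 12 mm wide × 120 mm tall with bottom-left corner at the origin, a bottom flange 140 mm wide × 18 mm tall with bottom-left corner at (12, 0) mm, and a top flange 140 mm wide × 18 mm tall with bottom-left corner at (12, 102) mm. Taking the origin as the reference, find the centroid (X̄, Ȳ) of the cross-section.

X̄ = 65.11 mm, Ȳ = 60.00 mm

web: A = 12 × 120 = 1440.00, centroid at (6.00, 60.00).
bottom flange: A = 140 × 18 = 2520.00, centroid at (82.00, 9.00).
top flange: A = 140 × 18 = 2520.00, centroid at (82.00, 111.00).
ΣA = 6480.00 mm², ΣAX̄ = 421920.00 mm³, ΣAȲ = 388800.00 mm³.
X̄ = 421920.00/6480.00 = 65.11 mm; Ȳ = 388800.00/6480.00 = 60.00 mm.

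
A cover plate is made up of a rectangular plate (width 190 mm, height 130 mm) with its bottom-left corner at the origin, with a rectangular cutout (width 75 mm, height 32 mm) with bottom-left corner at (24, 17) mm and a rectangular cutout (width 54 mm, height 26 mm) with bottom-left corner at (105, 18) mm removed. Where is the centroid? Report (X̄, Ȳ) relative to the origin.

Part | A | x̄ᵢ | ȳᵢ | A·x̄ᵢ | A·ȳᵢ
plate | 24700.00 | 95.00 | 65.00 | 2346500.00 | 1605500.00
hole 1 | -2400.00 | 61.50 | 33.00 | -147600.00 | -79200.00
hole 2 | -1404.00 | 132.00 | 31.00 | -185328.00 | -43524.00
Σ | 20896.00 |  |  | 2013572.00 | 1482776.00
X̄ = 2013572.00 / 20896.00 = 96.36 mm
Ȳ = 1482776.00 / 20896.00 = 70.96 mm

X̄ = 96.36 mm, Ȳ = 70.96 mm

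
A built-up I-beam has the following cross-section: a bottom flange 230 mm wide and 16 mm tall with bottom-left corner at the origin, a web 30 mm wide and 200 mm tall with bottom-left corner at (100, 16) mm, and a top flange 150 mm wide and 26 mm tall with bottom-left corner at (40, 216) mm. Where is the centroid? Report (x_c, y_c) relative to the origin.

x_c = 115.00 mm, y_c = 119.19 mm

bottom flange: A = 230 × 16 = 3680.00, centroid at (115.00, 8.00).
web: A = 30 × 200 = 6000.00, centroid at (115.00, 116.00).
top flange: A = 150 × 26 = 3900.00, centroid at (115.00, 229.00).
ΣA = 13580.00 mm², ΣAx_c = 1561700.00 mm³, ΣAy_c = 1618540.00 mm³.
x_c = 1561700.00/13580.00 = 115.00 mm; y_c = 1618540.00/13580.00 = 119.19 mm.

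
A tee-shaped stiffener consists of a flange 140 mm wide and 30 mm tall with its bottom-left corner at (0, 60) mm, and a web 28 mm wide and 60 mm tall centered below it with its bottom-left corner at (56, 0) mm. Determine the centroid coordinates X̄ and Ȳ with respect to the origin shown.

X̄ = 70.00 mm, Ȳ = 62.14 mm

web: A = 28 × 60 = 1680.00, centroid at (70.00, 30.00).
flange: A = 140 × 30 = 4200.00, centroid at (70.00, 75.00).
ΣA = 5880.00 mm², ΣAX̄ = 411600.00 mm³, ΣAȲ = 365400.00 mm³.
X̄ = 411600.00/5880.00 = 70.00 mm; Ȳ = 365400.00/5880.00 = 62.14 mm.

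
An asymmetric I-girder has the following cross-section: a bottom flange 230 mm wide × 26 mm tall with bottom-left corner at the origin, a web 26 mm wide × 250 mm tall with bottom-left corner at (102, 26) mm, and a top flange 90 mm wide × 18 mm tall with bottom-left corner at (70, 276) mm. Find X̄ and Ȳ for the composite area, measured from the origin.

X̄ = 115.00 mm, Ȳ = 107.87 mm

bottom flange: A = 230 × 26 = 5980.00, centroid at (115.00, 13.00).
web: A = 26 × 250 = 6500.00, centroid at (115.00, 151.00).
top flange: A = 90 × 18 = 1620.00, centroid at (115.00, 285.00).
ΣA = 14100.00 mm²
ΣAX̄ = (5980.00)(115.00) + (6500.00)(115.00) + (1620.00)(115.00) = 1621500.00 mm³
ΣAȲ = (5980.00)(13.00) + (6500.00)(151.00) + (1620.00)(285.00) = 1520940.00 mm³
X̄ = 1621500.00 / 14100.00 = 115.00 mm
Ȳ = 1520940.00 / 14100.00 = 107.87 mm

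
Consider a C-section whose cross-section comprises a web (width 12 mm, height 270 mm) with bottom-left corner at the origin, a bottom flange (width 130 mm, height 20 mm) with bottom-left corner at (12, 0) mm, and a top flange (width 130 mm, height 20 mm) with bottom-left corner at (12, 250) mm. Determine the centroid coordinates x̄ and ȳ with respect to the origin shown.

Part | A | x̄ᵢ | ȳᵢ | A·x̄ᵢ | A·ȳᵢ
web | 3240.00 | 6.00 | 135.00 | 19440.00 | 437400.00
bottom flange | 2600.00 | 77.00 | 10.00 | 200200.00 | 26000.00
top flange | 2600.00 | 77.00 | 260.00 | 200200.00 | 676000.00
Σ | 8440.00 |  |  | 419840.00 | 1139400.00
x̄ = 419840.00 / 8440.00 = 49.74 mm
ȳ = 1139400.00 / 8440.00 = 135.00 mm

x̄ = 49.74 mm, ȳ = 135.00 mm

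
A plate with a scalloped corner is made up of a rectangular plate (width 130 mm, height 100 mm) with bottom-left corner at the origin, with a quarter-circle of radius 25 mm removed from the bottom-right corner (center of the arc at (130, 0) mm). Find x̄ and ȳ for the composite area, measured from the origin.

plate: A = 130 × 100 = 13000.00, centroid at (65.00, 50.00).
removed quarter-circle: A = −¼π·25² = -490.87, centroid at (119.39, 10.61).
ΣA = 12509.13 mm²
ΣAx̄ = (13000.00)(65.00) + (-490.87)(119.39) = 786394.73 mm³
ΣAȳ = (13000.00)(50.00) + (-490.87)(10.61) = 644791.67 mm³
x̄ = 786394.73 / 12509.13 = 62.87 mm
ȳ = 644791.67 / 12509.13 = 51.55 mm

x̄ = 62.87 mm, ȳ = 51.55 mm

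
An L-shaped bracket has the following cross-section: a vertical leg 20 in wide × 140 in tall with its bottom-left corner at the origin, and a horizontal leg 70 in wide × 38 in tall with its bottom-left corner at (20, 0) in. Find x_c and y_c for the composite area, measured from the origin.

vertical leg: A = 20 × 140 = 2800.00, centroid at (10.00, 70.00).
horizontal leg: A = 70 × 38 = 2660.00, centroid at (55.00, 19.00).
ΣA = 5460.00 in²
ΣAx_c = (2800.00)(10.00) + (2660.00)(55.00) = 174300.00 in³
ΣAy_c = (2800.00)(70.00) + (2660.00)(19.00) = 246540.00 in³
x_c = 174300.00 / 5460.00 = 31.92 in
y_c = 246540.00 / 5460.00 = 45.15 in

x_c = 31.92 in, y_c = 45.15 in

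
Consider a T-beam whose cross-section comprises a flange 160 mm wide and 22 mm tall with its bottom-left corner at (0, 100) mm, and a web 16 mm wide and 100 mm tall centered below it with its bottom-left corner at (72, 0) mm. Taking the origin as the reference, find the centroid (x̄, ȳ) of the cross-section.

x̄ = 80.00 mm, ȳ = 91.94 mm

web: A = 16 × 100 = 1600.00, centroid at (80.00, 50.00).
flange: A = 160 × 22 = 3520.00, centroid at (80.00, 111.00).
ΣA = 5120.00 mm², ΣAx̄ = 409600.00 mm³, ΣAȳ = 470720.00 mm³.
x̄ = 409600.00/5120.00 = 80.00 mm; ȳ = 470720.00/5120.00 = 91.94 mm.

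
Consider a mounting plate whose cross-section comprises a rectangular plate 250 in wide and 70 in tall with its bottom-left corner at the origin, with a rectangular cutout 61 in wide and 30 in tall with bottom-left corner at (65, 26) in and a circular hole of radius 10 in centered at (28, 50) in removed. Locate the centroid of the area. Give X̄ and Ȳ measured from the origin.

plate: A = 250 × 70 = 17500.00, centroid at (125.00, 35.00).
hole 1: A = −(61 × 30) = -1830.00, centroid at (95.50, 41.00).
hole 2: A = −π·10² = -314.16, centroid at (28.00, 50.00).
ΣA = 15355.84 in²
ΣAX̄ = (17500.00)(125.00) + (-1830.00)(95.50) + (-314.16)(28.00) = 2003938.54 in³
ΣAȲ = (17500.00)(35.00) + (-1830.00)(41.00) + (-314.16)(50.00) = 521762.04 in³
X̄ = 2003938.54 / 15355.84 = 130.50 in
Ȳ = 521762.04 / 15355.84 = 33.98 in

X̄ = 130.50 in, Ȳ = 33.98 in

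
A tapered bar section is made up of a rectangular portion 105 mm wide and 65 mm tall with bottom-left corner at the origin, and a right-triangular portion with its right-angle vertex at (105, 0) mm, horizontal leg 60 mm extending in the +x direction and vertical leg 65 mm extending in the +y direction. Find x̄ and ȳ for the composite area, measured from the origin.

rectangular portion: A = 105 × 65 = 6825.00, centroid at (52.50, 32.50).
triangular portion: A = ½·60·65 = 1950.00, centroid at (125.00, 21.67).
ΣA = 8775.00 mm², ΣAx̄ = 602062.50 mm³, ΣAȳ = 264062.50 mm³.
x̄ = 602062.50/8775.00 = 68.61 mm; ȳ = 264062.50/8775.00 = 30.09 mm.

x̄ = 68.61 mm, ȳ = 30.09 mm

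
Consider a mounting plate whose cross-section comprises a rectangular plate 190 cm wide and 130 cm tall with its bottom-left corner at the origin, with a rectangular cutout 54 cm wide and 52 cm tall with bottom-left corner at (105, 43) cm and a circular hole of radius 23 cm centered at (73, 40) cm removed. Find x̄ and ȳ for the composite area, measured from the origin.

x̄ = 91.67 cm, ȳ = 66.50 cm

plate: A = 190 × 130 = 24700.00, centroid at (95.00, 65.00).
hole 1: A = −(54 × 52) = -2808.00, centroid at (132.00, 69.00).
hole 2: A = −π·23² = -1661.90, centroid at (73.00, 40.00).
ΣA = 20230.10 cm²
ΣAx̄ = (24700.00)(95.00) + (-2808.00)(132.00) + (-1661.90)(73.00) = 1854525.12 cm³
ΣAȳ = (24700.00)(65.00) + (-2808.00)(69.00) + (-1661.90)(40.00) = 1345271.90 cm³
x̄ = 1854525.12 / 20230.10 = 91.67 cm
ȳ = 1345271.90 / 20230.10 = 66.50 cm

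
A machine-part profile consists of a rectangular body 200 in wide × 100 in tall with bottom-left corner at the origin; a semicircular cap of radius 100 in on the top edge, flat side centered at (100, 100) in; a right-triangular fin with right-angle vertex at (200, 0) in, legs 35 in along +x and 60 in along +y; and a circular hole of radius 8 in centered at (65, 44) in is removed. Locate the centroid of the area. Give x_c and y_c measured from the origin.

x_c = 103.40 in, y_c = 88.89 in

rectangular body: A = 200 × 100 = 20000.00, centroid at (100.00, 50.00).
semicircular top: A = ½π·100² = 15707.96, centroid at (100.00, 142.44).
triangular fin: A = ½·35·60 = 1050.00, centroid at (211.67, 20.00).
hole: A = −π·8² = -201.06, centroid at (65.00, 44.00).
ΣA = 36556.90 in², ΣAx_c = 3779977.30 in³, ΣAy_c = 3249616.27 in³.
x_c = 3779977.30/36556.90 = 103.40 in; y_c = 3249616.27/36556.90 = 88.89 in.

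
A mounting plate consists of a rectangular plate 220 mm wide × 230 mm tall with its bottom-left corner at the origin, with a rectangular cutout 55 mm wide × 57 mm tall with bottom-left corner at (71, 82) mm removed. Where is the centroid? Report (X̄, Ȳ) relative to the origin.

X̄ = 110.76 mm, Ȳ = 115.30 mm

plate: A = 220 × 230 = 50600.00, centroid at (110.00, 115.00).
hole: A = −(55 × 57) = -3135.00, centroid at (98.50, 110.50).
ΣA = 47465.00 mm²
ΣAX̄ = (50600.00)(110.00) + (-3135.00)(98.50) = 5257202.50 mm³
ΣAȲ = (50600.00)(115.00) + (-3135.00)(110.50) = 5472582.50 mm³
X̄ = 5257202.50 / 47465.00 = 110.76 mm
Ȳ = 5472582.50 / 47465.00 = 115.30 mm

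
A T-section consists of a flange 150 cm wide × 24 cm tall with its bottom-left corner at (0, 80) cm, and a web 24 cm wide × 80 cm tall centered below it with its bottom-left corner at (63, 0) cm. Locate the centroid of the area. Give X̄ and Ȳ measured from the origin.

X̄ = 75.00 cm, Ȳ = 73.91 cm

web: A = 24 × 80 = 1920.00, centroid at (75.00, 40.00).
flange: A = 150 × 24 = 3600.00, centroid at (75.00, 92.00).
ΣA = 5520.00 cm², ΣAX̄ = 414000.00 cm³, ΣAȲ = 408000.00 cm³.
X̄ = 414000.00/5520.00 = 75.00 cm; Ȳ = 408000.00/5520.00 = 73.91 cm.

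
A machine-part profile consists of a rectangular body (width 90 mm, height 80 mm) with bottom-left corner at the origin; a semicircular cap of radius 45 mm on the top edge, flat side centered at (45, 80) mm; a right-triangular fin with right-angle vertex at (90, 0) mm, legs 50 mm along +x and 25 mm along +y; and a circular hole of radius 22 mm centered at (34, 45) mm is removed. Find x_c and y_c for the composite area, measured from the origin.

Part | A | x̄ᵢ | ȳᵢ | A·x̄ᵢ | A·ȳᵢ
rectangular body | 7200.00 | 45.00 | 40.00 | 324000.00 | 288000.00
semicircular top | 3180.86 | 45.00 | 99.10 | 143138.82 | 315219.00
triangular fin | 625.00 | 106.67 | 8.33 | 66666.67 | 5208.33
hole | -1520.53 | 34.00 | 45.00 | -51698.05 | -68423.89
Σ | 9485.33 |  |  | 482107.43 | 540003.45
x_c = 482107.43 / 9485.33 = 50.83 mm
y_c = 540003.45 / 9485.33 = 56.93 mm

x_c = 50.83 mm, y_c = 56.93 mm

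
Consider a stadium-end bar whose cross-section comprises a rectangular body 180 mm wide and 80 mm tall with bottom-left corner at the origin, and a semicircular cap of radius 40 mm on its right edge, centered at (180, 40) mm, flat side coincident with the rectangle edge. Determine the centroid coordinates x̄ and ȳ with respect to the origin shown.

rectangular body: A = 180 × 80 = 14400.00, centroid at (90.00, 40.00).
semicircular end: A = ½π·40² = 2513.27, centroid at (196.98, 40.00).
ΣA = 16913.27 mm², ΣAx̄ = 1791056.01 mm³, ΣAȳ = 676530.96 mm³.
x̄ = 1791056.01/16913.27 = 105.90 mm; ȳ = 676530.96/16913.27 = 40.00 mm.

x̄ = 105.90 mm, ȳ = 40.00 mm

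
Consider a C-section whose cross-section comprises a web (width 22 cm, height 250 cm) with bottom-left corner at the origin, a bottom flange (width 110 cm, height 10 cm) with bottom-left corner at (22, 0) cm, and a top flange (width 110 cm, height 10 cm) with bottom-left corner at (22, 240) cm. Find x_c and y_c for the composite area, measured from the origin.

web: A = 22 × 250 = 5500.00, centroid at (11.00, 125.00).
bottom flange: A = 110 × 10 = 1100.00, centroid at (77.00, 5.00).
top flange: A = 110 × 10 = 1100.00, centroid at (77.00, 245.00).
ΣA = 7700.00 cm²
ΣAx_c = (5500.00)(11.00) + (1100.00)(77.00) + (1100.00)(77.00) = 229900.00 cm³
ΣAy_c = (5500.00)(125.00) + (1100.00)(5.00) + (1100.00)(245.00) = 962500.00 cm³
x_c = 229900.00 / 7700.00 = 29.86 cm
y_c = 962500.00 / 7700.00 = 125.00 cm

x_c = 29.86 cm, y_c = 125.00 cm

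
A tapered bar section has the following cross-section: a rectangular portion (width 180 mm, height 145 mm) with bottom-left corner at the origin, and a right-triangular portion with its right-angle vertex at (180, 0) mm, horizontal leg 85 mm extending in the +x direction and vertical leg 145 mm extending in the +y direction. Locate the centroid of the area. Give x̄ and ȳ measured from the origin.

Part | A | x̄ᵢ | ȳᵢ | A·x̄ᵢ | A·ȳᵢ
rectangular portion | 26100.00 | 90.00 | 72.50 | 2349000.00 | 1892250.00
triangular portion | 6162.50 | 208.33 | 48.33 | 1283854.17 | 297854.17
Σ | 32262.50 |  |  | 3632854.17 | 2190104.17
x̄ = 3632854.17 / 32262.50 = 112.60 mm
ȳ = 2190104.17 / 32262.50 = 67.88 mm

x̄ = 112.60 mm, ȳ = 67.88 mm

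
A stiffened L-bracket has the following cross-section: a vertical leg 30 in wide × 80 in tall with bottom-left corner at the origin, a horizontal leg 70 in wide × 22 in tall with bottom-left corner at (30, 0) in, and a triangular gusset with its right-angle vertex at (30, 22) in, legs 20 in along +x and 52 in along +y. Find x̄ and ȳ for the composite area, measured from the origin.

vertical leg: A = 30 × 80 = 2400.00, centroid at (15.00, 40.00).
horizontal leg: A = 70 × 22 = 1540.00, centroid at (65.00, 11.00).
gusset: A = ½·20·52 = 520.00, centroid at (36.67, 39.33).
ΣA = 4460.00 in²
ΣAx̄ = (2400.00)(15.00) + (1540.00)(65.00) + (520.00)(36.67) = 155166.67 in³
ΣAȳ = (2400.00)(40.00) + (1540.00)(11.00) + (520.00)(39.33) = 133393.33 in³
x̄ = 155166.67 / 4460.00 = 34.79 in
ȳ = 133393.33 / 4460.00 = 29.91 in

x̄ = 34.79 in, ȳ = 29.91 in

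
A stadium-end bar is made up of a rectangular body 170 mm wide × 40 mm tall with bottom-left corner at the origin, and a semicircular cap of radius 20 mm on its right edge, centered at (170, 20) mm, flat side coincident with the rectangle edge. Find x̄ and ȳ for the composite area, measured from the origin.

rectangular body: A = 170 × 40 = 6800.00, centroid at (85.00, 20.00).
semicircular end: A = ½π·20² = 628.32, centroid at (178.49, 20.00).
ΣA = 7428.32 mm², ΣAx̄ = 690147.48 mm³, ΣAȳ = 148566.37 mm³.
x̄ = 690147.48/7428.32 = 92.91 mm; ȳ = 148566.37/7428.32 = 20.00 mm.

x̄ = 92.91 mm, ȳ = 20.00 mm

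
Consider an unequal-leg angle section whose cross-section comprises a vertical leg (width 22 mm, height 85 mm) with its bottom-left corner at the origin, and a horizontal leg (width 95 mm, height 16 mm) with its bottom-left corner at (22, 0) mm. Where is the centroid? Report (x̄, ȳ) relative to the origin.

x̄ = 37.23 mm, ȳ = 27.03 mm

Part | A | x̄ᵢ | ȳᵢ | A·x̄ᵢ | A·ȳᵢ
vertical leg | 1870.00 | 11.00 | 42.50 | 20570.00 | 79475.00
horizontal leg | 1520.00 | 69.50 | 8.00 | 105640.00 | 12160.00
Σ | 3390.00 |  |  | 126210.00 | 91635.00
x̄ = 126210.00 / 3390.00 = 37.23 mm
ȳ = 91635.00 / 3390.00 = 27.03 mm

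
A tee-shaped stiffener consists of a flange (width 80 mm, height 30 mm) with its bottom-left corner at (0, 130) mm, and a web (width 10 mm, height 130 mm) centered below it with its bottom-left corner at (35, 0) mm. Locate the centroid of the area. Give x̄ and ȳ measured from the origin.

web: A = 10 × 130 = 1300.00, centroid at (40.00, 65.00).
flange: A = 80 × 30 = 2400.00, centroid at (40.00, 145.00).
ΣA = 3700.00 mm², ΣAx̄ = 148000.00 mm³, ΣAȳ = 432500.00 mm³.
x̄ = 148000.00/3700.00 = 40.00 mm; ȳ = 432500.00/3700.00 = 116.89 mm.

x̄ = 40.00 mm, ȳ = 116.89 mm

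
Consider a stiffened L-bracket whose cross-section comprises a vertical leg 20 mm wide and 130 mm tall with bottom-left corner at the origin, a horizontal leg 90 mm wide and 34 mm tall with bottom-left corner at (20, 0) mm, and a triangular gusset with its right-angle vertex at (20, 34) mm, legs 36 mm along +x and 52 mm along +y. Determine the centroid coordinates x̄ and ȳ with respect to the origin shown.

vertical leg: A = 20 × 130 = 2600.00, centroid at (10.00, 65.00).
horizontal leg: A = 90 × 34 = 3060.00, centroid at (65.00, 17.00).
gusset: A = ½·36·52 = 936.00, centroid at (32.00, 51.33).
ΣA = 6596.00 mm², ΣAx̄ = 254852.00 mm³, ΣAȳ = 269068.00 mm³.
x̄ = 254852.00/6596.00 = 38.64 mm; ȳ = 269068.00/6596.00 = 40.79 mm.

x̄ = 38.64 mm, ȳ = 40.79 mm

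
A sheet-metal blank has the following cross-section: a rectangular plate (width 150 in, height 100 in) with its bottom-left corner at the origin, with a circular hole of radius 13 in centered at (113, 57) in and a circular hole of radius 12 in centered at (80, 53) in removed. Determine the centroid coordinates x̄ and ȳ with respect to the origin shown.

x̄ = 73.40 in, ȳ = 49.64 in

plate: A = 150 × 100 = 15000.00, centroid at (75.00, 50.00).
hole 1: A = −π·13² = -530.93, centroid at (113.00, 57.00).
hole 2: A = −π·12² = -452.39, centroid at (80.00, 53.00).
ΣA = 14016.68 in²
ΣAx̄ = (15000.00)(75.00) + (-530.93)(113.00) + (-452.39)(80.00) = 1028813.86 in³
ΣAȳ = (15000.00)(50.00) + (-530.93)(57.00) + (-452.39)(53.00) = 695760.40 in³
x̄ = 1028813.86 / 14016.68 = 73.40 in
ȳ = 695760.40 / 14016.68 = 49.64 in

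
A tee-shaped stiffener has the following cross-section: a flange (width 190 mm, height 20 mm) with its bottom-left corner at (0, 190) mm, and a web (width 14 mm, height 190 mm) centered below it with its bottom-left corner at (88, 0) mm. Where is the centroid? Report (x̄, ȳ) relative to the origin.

x̄ = 95.00 mm, ȳ = 156.76 mm

Part | A | x̄ᵢ | ȳᵢ | A·x̄ᵢ | A·ȳᵢ
web | 2660.00 | 95.00 | 95.00 | 252700.00 | 252700.00
flange | 3800.00 | 95.00 | 200.00 | 361000.00 | 760000.00
Σ | 6460.00 |  |  | 613700.00 | 1012700.00
x̄ = 613700.00 / 6460.00 = 95.00 mm
ȳ = 1012700.00 / 6460.00 = 156.76 mm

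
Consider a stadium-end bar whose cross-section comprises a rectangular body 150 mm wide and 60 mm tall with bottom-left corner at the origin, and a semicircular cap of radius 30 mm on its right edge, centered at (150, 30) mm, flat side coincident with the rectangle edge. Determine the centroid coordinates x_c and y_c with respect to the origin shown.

x_c = 86.91 mm, y_c = 30.00 mm

rectangular body: A = 150 × 60 = 9000.00, centroid at (75.00, 30.00).
semicircular end: A = ½π·30² = 1413.72, centroid at (162.73, 30.00).
ΣA = 10413.72 mm², ΣAx_c = 905057.50 mm³, ΣAy_c = 312411.50 mm³.
x_c = 905057.50/10413.72 = 86.91 mm; y_c = 312411.50/10413.72 = 30.00 mm.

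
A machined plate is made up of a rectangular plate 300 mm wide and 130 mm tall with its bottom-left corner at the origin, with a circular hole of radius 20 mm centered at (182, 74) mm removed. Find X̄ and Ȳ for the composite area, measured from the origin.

X̄ = 148.93 mm, Ȳ = 64.70 mm

plate: A = 300 × 130 = 39000.00, centroid at (150.00, 65.00).
hole: A = −π·20² = -1256.64, centroid at (182.00, 74.00).
ΣA = 37743.36 mm², ΣAX̄ = 5621292.05 mm³, ΣAȲ = 2442008.86 mm³.
X̄ = 5621292.05/37743.36 = 148.93 mm; Ȳ = 2442008.86/37743.36 = 64.70 mm.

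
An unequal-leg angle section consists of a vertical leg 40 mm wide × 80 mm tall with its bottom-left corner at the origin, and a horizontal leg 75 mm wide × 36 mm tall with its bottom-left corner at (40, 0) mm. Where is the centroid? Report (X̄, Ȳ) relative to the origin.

X̄ = 46.31 mm, Ȳ = 29.93 mm

vertical leg: A = 40 × 80 = 3200.00, centroid at (20.00, 40.00).
horizontal leg: A = 75 × 36 = 2700.00, centroid at (77.50, 18.00).
ΣA = 5900.00 mm², ΣAX̄ = 273250.00 mm³, ΣAȲ = 176600.00 mm³.
X̄ = 273250.00/5900.00 = 46.31 mm; Ȳ = 176600.00/5900.00 = 29.93 mm.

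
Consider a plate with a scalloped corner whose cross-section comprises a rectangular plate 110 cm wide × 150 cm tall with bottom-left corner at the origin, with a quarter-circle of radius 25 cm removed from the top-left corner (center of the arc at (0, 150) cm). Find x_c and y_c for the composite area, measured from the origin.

plate: A = 110 × 150 = 16500.00, centroid at (55.00, 75.00).
removed quarter-circle: A = −¼π·25² = -490.87, centroid at (10.61, 139.39).
ΣA = 16009.13 cm²
ΣAx_c = (16500.00)(55.00) + (-490.87)(10.61) = 902291.67 cm³
ΣAy_c = (16500.00)(75.00) + (-490.87)(139.39) = 1169077.26 cm³
x_c = 902291.67 / 16009.13 = 56.36 cm
y_c = 1169077.26 / 16009.13 = 73.03 cm

x_c = 56.36 cm, y_c = 73.03 cm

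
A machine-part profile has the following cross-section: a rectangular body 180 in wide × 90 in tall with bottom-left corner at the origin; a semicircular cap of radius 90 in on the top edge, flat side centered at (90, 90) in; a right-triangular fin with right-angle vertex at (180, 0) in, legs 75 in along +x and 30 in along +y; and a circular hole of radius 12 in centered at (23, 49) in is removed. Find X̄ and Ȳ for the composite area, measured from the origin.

rectangular body: A = 180 × 90 = 16200.00, centroid at (90.00, 45.00).
semicircular top: A = ½π·90² = 12723.45, centroid at (90.00, 128.20).
triangular fin: A = ½·75·30 = 1125.00, centroid at (205.00, 10.00).
hole: A = −π·12² = -452.39, centroid at (23.00, 49.00).
ΣA = 29596.06 in², ΣAX̄ = 2823330.57 in³, ΣAȲ = 2349193.44 in³.
X̄ = 2823330.57/29596.06 = 95.40 in; Ȳ = 2349193.44/29596.06 = 79.38 in.

X̄ = 95.40 in, Ȳ = 79.38 in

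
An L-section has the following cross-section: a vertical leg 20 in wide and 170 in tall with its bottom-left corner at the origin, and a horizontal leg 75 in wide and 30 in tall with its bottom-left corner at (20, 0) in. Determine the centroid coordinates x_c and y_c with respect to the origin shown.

vertical leg: A = 20 × 170 = 3400.00, centroid at (10.00, 85.00).
horizontal leg: A = 75 × 30 = 2250.00, centroid at (57.50, 15.00).
ΣA = 5650.00 in²
ΣAx_c = (3400.00)(10.00) + (2250.00)(57.50) = 163375.00 in³
ΣAy_c = (3400.00)(85.00) + (2250.00)(15.00) = 322750.00 in³
x_c = 163375.00 / 5650.00 = 28.92 in
y_c = 322750.00 / 5650.00 = 57.12 in

x_c = 28.92 in, y_c = 57.12 in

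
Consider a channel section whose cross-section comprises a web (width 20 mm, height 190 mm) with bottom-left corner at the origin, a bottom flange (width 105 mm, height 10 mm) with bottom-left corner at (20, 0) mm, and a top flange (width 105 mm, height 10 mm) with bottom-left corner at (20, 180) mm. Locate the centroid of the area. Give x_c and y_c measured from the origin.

x_c = 32.25 mm, y_c = 95.00 mm

Part | A | x̄ᵢ | ȳᵢ | A·x̄ᵢ | A·ȳᵢ
web | 3800.00 | 10.00 | 95.00 | 38000.00 | 361000.00
bottom flange | 1050.00 | 72.50 | 5.00 | 76125.00 | 5250.00
top flange | 1050.00 | 72.50 | 185.00 | 76125.00 | 194250.00
Σ | 5900.00 |  |  | 190250.00 | 560500.00
x_c = 190250.00 / 5900.00 = 32.25 mm
y_c = 560500.00 / 5900.00 = 95.00 mm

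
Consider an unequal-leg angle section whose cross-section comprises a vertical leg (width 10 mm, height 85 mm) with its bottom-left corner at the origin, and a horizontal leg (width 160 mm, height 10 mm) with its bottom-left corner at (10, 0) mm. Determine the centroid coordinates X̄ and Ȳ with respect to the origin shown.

Part | A | x̄ᵢ | ȳᵢ | A·x̄ᵢ | A·ȳᵢ
vertical leg | 850.00 | 5.00 | 42.50 | 4250.00 | 36125.00
horizontal leg | 1600.00 | 90.00 | 5.00 | 144000.00 | 8000.00
Σ | 2450.00 |  |  | 148250.00 | 44125.00
X̄ = 148250.00 / 2450.00 = 60.51 mm
Ȳ = 44125.00 / 2450.00 = 18.01 mm

X̄ = 60.51 mm, Ȳ = 18.01 mm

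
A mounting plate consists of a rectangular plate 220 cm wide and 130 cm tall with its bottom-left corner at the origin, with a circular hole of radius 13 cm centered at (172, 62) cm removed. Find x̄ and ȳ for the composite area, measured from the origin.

x̄ = 108.83 cm, ȳ = 65.06 cm

Part | A | x̄ᵢ | ȳᵢ | A·x̄ᵢ | A·ȳᵢ
plate | 28600.00 | 110.00 | 65.00 | 3146000.00 | 1859000.00
hole | -530.93 | 172.00 | 62.00 | -91319.82 | -32917.61
Σ | 28069.07 |  |  | 3054680.18 | 1826082.39
x̄ = 3054680.18 / 28069.07 = 108.83 cm
ȳ = 1826082.39 / 28069.07 = 65.06 cm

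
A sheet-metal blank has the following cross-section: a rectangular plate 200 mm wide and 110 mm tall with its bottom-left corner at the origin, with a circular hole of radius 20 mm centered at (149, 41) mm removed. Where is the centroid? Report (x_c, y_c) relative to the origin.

x_c = 97.03 mm, y_c = 55.85 mm

Part | A | x̄ᵢ | ȳᵢ | A·x̄ᵢ | A·ȳᵢ
plate | 22000.00 | 100.00 | 55.00 | 2200000.00 | 1210000.00
hole | -1256.64 | 149.00 | 41.00 | -187238.92 | -51522.12
Σ | 20743.36 |  |  | 2012761.08 | 1158477.88
x_c = 2012761.08 / 20743.36 = 97.03 mm
y_c = 1158477.88 / 20743.36 = 55.85 mm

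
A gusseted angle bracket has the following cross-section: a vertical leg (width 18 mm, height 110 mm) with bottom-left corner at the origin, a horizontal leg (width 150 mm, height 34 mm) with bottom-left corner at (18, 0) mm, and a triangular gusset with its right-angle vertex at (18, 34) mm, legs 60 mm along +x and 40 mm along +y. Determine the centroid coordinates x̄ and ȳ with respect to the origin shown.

vertical leg: A = 18 × 110 = 1980.00, centroid at (9.00, 55.00).
horizontal leg: A = 150 × 34 = 5100.00, centroid at (93.00, 17.00).
gusset: A = ½·60·40 = 1200.00, centroid at (38.00, 47.33).
ΣA = 8280.00 mm²
ΣAx̄ = (1980.00)(9.00) + (5100.00)(93.00) + (1200.00)(38.00) = 537720.00 mm³
ΣAȳ = (1980.00)(55.00) + (5100.00)(17.00) + (1200.00)(47.33) = 252400.00 mm³
x̄ = 537720.00 / 8280.00 = 64.94 mm
ȳ = 252400.00 / 8280.00 = 30.48 mm

x̄ = 64.94 mm, ȳ = 30.48 mm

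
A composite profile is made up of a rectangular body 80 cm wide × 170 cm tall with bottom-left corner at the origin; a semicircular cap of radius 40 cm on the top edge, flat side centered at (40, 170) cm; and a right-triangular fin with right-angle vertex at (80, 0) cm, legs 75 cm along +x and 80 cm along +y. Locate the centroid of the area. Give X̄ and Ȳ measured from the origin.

X̄ = 50.20 cm, Ȳ = 89.25 cm

rectangular body: A = 80 × 170 = 13600.00, centroid at (40.00, 85.00).
semicircular top: A = ½π·40² = 2513.27, centroid at (40.00, 186.98).
triangular fin: A = ½·75·80 = 3000.00, centroid at (105.00, 26.67).
ΣA = 19113.27 cm², ΣAX̄ = 959530.96 cm³, ΣAȲ = 1705923.27 cm³.
X̄ = 959530.96/19113.27 = 50.20 cm; Ȳ = 1705923.27/19113.27 = 89.25 cm.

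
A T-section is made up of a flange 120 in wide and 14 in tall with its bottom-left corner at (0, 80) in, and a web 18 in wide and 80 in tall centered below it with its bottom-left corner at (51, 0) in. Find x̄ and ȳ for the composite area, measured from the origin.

Part | A | x̄ᵢ | ȳᵢ | A·x̄ᵢ | A·ȳᵢ
web | 1440.00 | 60.00 | 40.00 | 86400.00 | 57600.00
flange | 1680.00 | 60.00 | 87.00 | 100800.00 | 146160.00
Σ | 3120.00 |  |  | 187200.00 | 203760.00
x̄ = 187200.00 / 3120.00 = 60.00 in
ȳ = 203760.00 / 3120.00 = 65.31 in

x̄ = 60.00 in, ȳ = 65.31 in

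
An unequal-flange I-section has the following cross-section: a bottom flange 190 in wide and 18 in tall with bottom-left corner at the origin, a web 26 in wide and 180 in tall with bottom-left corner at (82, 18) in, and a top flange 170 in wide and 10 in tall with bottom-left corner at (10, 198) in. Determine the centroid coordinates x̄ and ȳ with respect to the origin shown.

x̄ = 95.00 in, ȳ = 89.93 in

bottom flange: A = 190 × 18 = 3420.00, centroid at (95.00, 9.00).
web: A = 26 × 180 = 4680.00, centroid at (95.00, 108.00).
top flange: A = 170 × 10 = 1700.00, centroid at (95.00, 203.00).
ΣA = 9800.00 in²
ΣAx̄ = (3420.00)(95.00) + (4680.00)(95.00) + (1700.00)(95.00) = 931000.00 in³
ΣAȳ = (3420.00)(9.00) + (4680.00)(108.00) + (1700.00)(203.00) = 881320.00 in³
x̄ = 931000.00 / 9800.00 = 95.00 in
ȳ = 881320.00 / 9800.00 = 89.93 in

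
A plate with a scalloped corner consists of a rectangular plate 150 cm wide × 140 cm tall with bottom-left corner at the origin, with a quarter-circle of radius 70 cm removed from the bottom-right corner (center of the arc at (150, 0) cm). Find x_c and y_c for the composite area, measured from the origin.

x_c = 64.84 cm, y_c = 79.04 cm

plate: A = 150 × 140 = 21000.00, centroid at (75.00, 70.00).
removed quarter-circle: A = −¼π·70² = -3848.45, centroid at (120.29, 29.71).
ΣA = 17151.55 cm²
ΣAx_c = (21000.00)(75.00) + (-3848.45)(120.29) = 1112065.68 cm³
ΣAy_c = (21000.00)(70.00) + (-3848.45)(29.71) = 1355666.67 cm³
x_c = 1112065.68 / 17151.55 = 64.84 cm
y_c = 1355666.67 / 17151.55 = 79.04 cm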